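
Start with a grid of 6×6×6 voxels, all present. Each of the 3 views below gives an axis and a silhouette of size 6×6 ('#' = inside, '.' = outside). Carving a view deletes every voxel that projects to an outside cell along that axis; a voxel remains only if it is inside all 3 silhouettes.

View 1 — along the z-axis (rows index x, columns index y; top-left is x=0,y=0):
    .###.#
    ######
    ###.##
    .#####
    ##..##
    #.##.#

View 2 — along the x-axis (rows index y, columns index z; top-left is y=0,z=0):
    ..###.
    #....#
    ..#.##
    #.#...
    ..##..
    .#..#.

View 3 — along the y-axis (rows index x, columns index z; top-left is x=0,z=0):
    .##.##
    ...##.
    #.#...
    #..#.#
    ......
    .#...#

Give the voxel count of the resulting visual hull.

initial block: 6^3 = 216
after view 1 [z-axis, 28 of 36 cells solid] → remaining = 168
after view 2 [x-axis, 14 of 36 cells solid] → remaining = 65
after view 3 [y-axis, 13 of 36 cells solid] → remaining = 23

23 voxels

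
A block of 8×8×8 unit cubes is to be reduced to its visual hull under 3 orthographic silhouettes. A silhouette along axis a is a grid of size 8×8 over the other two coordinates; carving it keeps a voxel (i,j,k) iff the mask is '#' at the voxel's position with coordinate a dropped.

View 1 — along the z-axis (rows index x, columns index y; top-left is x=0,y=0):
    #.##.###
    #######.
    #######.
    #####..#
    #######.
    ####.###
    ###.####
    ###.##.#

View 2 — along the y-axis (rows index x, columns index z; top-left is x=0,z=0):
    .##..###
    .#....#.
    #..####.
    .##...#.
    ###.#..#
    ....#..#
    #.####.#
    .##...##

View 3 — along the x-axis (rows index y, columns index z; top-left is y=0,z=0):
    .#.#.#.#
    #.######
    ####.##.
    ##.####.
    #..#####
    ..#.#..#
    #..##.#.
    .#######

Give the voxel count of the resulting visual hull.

initial block: 8^3 = 512
after view 1 [z-axis, 53 of 64 cells solid] → remaining = 424
after view 2 [y-axis, 32 of 64 cells solid] → remaining = 212
after view 3 [x-axis, 43 of 64 cells solid] → remaining = 138

|visual hull| = 138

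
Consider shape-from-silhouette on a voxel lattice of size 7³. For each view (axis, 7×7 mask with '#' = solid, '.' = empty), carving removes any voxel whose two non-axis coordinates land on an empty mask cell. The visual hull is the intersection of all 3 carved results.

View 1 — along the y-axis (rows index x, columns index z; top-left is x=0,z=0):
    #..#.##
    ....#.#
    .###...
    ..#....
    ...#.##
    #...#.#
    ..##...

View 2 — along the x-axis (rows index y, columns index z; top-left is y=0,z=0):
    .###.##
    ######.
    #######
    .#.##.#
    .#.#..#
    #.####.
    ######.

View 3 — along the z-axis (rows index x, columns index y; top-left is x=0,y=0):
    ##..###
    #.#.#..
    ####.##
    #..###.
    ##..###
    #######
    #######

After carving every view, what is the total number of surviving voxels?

|visual hull| = 72

before carving: 343 voxels (7×7×7)
carve view 1 (along y, XZ-mask fill 18/49): 126 voxels remain
carve view 2 (along x, YZ-mask fill 36/49): 93 voxels remain
carve view 3 (along z, XY-mask fill 37/49): 72 voxels remain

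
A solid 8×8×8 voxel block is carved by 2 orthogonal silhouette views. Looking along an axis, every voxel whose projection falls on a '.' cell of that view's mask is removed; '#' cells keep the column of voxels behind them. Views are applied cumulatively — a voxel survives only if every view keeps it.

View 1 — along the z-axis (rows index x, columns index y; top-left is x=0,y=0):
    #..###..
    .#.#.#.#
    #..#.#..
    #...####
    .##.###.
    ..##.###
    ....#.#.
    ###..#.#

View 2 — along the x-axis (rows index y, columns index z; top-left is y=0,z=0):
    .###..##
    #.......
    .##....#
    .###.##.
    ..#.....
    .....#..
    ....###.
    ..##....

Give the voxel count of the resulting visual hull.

start: 8×8×8 = 512 voxels
carve view 1 (along z, XY-mask fill 33/64): 264 voxels remain
carve view 2 (along x, YZ-mask fill 21/64): 83 voxels remain

|visual hull| = 83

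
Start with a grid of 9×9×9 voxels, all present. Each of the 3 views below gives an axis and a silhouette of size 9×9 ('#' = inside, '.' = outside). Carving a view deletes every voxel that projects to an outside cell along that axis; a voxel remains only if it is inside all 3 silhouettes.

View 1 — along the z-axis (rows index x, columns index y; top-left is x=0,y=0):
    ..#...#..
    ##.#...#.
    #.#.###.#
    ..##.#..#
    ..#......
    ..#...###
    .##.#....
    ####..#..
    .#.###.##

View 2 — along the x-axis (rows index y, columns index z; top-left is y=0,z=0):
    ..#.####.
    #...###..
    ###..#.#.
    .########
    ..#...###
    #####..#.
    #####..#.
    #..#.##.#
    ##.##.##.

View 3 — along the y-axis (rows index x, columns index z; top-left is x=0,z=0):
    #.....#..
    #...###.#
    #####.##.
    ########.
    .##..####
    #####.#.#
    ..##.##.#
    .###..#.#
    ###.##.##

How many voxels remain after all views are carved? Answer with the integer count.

start: 9×9×9 = 729 voxels
[1] z-view keeps 35 columns → grid now 315
[2] x-view keeps 49 columns → grid now 191
[3] y-view keeps 52 columns → grid now 135

voxel count = 135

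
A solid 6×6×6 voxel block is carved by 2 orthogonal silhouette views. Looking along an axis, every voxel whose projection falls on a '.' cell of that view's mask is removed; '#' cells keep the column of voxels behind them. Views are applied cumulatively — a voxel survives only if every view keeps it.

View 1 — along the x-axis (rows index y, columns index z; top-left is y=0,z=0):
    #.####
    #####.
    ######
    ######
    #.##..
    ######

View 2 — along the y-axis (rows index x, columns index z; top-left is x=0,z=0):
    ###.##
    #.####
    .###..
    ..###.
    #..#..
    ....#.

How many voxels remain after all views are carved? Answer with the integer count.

voxel count = 102

full grid |V| = 216
carve view 1 (along x, YZ-mask fill 31/36): 186 voxels remain
carve view 2 (along y, XZ-mask fill 19/36): 102 voxels remain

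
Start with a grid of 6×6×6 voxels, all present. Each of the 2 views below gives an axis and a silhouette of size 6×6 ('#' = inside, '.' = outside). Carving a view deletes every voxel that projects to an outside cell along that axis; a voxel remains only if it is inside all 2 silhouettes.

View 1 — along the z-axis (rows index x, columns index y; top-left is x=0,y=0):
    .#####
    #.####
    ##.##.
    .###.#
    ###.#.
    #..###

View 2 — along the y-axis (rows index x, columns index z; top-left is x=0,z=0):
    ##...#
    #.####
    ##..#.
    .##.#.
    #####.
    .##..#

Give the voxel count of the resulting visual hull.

voxel count = 96

initial block: 6^3 = 216
after view 1 [z-axis, 26 of 36 cells solid] → remaining = 156
after view 2 [y-axis, 22 of 36 cells solid] → remaining = 96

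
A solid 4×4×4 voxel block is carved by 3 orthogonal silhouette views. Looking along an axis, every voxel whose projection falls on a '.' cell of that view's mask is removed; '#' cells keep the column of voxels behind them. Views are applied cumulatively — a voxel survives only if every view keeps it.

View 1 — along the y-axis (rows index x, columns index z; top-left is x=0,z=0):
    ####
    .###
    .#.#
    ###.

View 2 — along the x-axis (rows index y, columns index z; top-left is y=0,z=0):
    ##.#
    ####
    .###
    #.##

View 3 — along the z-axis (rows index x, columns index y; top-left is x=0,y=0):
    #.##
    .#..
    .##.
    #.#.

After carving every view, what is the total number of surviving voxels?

initial block: 4^3 = 64
V1 y: intersect with XZ mask (12 set) -- 48 left
V2 x: intersect with YZ mask (13 set) -- 39 left
V3 z: intersect with XY mask (8 set) -- 20 left

voxel count = 20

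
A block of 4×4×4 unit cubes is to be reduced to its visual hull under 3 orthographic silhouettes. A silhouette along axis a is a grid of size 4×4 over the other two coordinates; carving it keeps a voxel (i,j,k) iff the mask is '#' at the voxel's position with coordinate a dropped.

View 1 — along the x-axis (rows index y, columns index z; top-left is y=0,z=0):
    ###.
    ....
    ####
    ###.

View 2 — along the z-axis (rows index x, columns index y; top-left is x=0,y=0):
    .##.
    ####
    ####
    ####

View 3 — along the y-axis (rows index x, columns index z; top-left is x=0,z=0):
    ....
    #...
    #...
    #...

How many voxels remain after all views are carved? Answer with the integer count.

initial block: 4^3 = 64
step 1: project along x, AND mask (10/16) → |grid| = 40
step 2: project along z, AND mask (14/16) → |grid| = 34
step 3: project along y, AND mask (3/16) → |grid| = 9

9 voxels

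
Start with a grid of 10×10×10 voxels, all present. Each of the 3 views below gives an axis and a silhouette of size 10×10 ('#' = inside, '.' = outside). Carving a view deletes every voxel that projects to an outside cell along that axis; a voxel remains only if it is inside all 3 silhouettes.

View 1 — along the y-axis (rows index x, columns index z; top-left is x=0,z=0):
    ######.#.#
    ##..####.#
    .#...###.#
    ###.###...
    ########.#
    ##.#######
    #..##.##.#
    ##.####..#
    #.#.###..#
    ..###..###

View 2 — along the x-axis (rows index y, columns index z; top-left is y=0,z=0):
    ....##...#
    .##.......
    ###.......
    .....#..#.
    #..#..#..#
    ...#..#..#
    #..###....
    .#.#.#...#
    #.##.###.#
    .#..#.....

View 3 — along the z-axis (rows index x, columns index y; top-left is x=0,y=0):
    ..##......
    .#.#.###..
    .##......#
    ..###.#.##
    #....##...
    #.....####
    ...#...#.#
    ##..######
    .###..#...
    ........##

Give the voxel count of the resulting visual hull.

before carving: 1000 voxels (10×10×10)
V1 y: intersect with XZ mask (69 set) -- 690 left
V2 x: intersect with YZ mask (34 set) -- 250 left
V3 z: intersect with XY mask (41 set) -- 102 left

102 voxels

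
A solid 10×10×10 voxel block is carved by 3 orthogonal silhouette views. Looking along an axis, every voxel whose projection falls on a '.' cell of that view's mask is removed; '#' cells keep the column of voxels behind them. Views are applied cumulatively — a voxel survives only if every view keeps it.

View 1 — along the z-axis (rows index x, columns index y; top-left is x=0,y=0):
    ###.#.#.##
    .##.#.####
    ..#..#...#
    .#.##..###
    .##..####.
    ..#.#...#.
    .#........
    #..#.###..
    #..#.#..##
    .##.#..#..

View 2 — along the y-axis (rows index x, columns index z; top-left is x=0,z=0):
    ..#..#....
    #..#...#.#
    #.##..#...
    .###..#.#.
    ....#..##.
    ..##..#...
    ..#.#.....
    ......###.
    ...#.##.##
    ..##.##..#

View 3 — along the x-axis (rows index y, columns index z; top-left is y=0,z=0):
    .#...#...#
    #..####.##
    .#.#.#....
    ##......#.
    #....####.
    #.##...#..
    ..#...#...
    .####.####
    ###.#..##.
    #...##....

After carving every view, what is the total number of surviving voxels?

full grid |V| = 1000
  1. axis=2 (XY plane), |mask|=47  ⇒  voxels=470
  2. axis=1 (XZ plane), |mask|=36  ⇒  voxels=173
  3. axis=0 (YZ plane), |mask|=44  ⇒  voxels=76

|visual hull| = 76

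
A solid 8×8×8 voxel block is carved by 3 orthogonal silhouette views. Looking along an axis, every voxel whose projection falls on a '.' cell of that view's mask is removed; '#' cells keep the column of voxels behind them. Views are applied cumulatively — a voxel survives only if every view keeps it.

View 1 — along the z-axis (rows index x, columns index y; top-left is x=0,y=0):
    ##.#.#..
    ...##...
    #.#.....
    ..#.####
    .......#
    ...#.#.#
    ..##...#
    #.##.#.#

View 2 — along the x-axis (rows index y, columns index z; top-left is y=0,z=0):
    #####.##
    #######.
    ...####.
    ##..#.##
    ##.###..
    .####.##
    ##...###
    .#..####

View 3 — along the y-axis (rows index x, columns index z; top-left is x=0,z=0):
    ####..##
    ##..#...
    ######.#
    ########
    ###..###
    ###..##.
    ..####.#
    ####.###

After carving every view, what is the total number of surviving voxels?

|visual hull| = 103

before carving: 512 voxels (8×8×8)
step 1: project along z, AND mask (25/64) → |grid| = 200
step 2: project along x, AND mask (44/64) → |grid| = 133
step 3: project along y, AND mask (47/64) → |grid| = 103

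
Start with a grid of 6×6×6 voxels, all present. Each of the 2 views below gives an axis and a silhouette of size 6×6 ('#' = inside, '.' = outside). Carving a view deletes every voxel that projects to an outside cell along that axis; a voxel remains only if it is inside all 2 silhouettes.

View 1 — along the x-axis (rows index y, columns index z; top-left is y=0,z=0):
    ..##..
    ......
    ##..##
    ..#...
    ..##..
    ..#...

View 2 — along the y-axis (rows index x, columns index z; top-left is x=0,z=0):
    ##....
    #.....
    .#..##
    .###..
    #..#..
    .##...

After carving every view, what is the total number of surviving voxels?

voxel count = 21

full grid |V| = 216
step 1: project along x, AND mask (10/36) → |grid| = 60
step 2: project along y, AND mask (13/36) → |grid| = 21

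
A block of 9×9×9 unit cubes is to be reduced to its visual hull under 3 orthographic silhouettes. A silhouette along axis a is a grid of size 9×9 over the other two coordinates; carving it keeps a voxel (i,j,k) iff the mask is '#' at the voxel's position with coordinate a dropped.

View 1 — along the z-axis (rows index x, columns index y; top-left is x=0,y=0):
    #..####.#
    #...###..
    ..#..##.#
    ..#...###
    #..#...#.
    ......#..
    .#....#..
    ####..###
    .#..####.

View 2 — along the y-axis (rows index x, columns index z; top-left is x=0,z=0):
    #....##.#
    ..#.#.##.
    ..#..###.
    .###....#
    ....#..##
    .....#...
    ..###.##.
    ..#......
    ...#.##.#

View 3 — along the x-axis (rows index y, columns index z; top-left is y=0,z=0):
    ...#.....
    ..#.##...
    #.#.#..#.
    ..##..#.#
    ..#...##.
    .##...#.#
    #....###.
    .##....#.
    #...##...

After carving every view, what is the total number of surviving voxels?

45 voxels

start: 9×9×9 = 729 voxels
step 1: project along z, AND mask (36/81) → |grid| = 324
step 2: project along y, AND mask (30/81) → |grid| = 119
step 3: project along x, AND mask (29/81) → |grid| = 45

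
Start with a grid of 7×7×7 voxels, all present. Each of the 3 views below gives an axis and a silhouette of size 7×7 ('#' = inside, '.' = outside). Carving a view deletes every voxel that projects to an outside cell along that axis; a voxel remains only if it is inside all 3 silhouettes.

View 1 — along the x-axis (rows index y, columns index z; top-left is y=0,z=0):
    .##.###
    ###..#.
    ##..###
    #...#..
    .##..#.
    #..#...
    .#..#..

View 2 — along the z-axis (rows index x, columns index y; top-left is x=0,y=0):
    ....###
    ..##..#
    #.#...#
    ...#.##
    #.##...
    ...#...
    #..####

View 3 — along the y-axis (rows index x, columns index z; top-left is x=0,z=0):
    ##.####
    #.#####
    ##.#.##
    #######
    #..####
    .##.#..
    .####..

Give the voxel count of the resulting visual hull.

full grid |V| = 343
after view 1 [x-axis, 23 of 49 cells solid] → remaining = 161
after view 2 [z-axis, 21 of 49 cells solid] → remaining = 62
after view 3 [y-axis, 36 of 49 cells solid] → remaining = 46

remaining voxels: 46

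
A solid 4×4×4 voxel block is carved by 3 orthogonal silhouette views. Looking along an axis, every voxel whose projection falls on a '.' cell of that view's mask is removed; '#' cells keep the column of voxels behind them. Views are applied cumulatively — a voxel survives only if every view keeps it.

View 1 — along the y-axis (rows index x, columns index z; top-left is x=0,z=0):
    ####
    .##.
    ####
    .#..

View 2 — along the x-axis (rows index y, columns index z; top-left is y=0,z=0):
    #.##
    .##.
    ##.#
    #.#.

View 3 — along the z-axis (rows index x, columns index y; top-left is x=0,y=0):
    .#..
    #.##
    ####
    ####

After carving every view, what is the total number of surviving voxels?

initial block: 4^3 = 64
carve view 1 (along y, XZ-mask fill 11/16): 44 voxels remain
carve view 2 (along x, YZ-mask fill 10/16): 27 voxels remain
carve view 3 (along z, XY-mask fill 12/16): 17 voxels remain

17 voxels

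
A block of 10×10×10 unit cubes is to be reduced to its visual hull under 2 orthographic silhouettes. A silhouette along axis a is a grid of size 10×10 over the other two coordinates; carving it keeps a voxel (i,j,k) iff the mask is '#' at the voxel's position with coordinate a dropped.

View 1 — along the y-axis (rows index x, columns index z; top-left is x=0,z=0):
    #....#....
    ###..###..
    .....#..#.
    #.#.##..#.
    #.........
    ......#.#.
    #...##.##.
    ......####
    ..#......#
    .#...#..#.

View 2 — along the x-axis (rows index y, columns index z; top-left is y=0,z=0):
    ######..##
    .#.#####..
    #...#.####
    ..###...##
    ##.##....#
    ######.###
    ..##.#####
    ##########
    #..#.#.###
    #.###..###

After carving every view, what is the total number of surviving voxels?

voxel count = 214

start: 10×10×10 = 1000 voxels
step 1: project along y, AND mask (32/100) → |grid| = 320
step 2: project along x, AND mask (69/100) → |grid| = 214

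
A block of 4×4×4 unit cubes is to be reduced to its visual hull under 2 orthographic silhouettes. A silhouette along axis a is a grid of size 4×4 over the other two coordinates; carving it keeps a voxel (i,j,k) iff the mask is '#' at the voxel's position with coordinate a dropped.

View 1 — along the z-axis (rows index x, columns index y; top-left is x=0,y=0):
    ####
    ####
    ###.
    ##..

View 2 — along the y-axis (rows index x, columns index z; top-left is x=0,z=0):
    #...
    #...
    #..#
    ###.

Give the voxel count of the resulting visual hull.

|visual hull| = 20

start: 4×4×4 = 64 voxels
step 1: project along z, AND mask (13/16) → |grid| = 52
step 2: project along y, AND mask (7/16) → |grid| = 20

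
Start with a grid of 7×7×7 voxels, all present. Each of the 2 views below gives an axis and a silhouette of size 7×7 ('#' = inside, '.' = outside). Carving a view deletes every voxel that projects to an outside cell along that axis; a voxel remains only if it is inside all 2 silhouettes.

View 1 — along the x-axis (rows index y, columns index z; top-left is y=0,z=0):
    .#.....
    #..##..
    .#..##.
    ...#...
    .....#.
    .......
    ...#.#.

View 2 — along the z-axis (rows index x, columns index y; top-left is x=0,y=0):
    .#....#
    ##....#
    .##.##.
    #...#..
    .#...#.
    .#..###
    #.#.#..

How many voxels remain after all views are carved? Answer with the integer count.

remaining voxels: 34

before carving: 343 voxels (7×7×7)
after view 1 [x-axis, 11 of 49 cells solid] → remaining = 77
after view 2 [z-axis, 20 of 49 cells solid] → remaining = 34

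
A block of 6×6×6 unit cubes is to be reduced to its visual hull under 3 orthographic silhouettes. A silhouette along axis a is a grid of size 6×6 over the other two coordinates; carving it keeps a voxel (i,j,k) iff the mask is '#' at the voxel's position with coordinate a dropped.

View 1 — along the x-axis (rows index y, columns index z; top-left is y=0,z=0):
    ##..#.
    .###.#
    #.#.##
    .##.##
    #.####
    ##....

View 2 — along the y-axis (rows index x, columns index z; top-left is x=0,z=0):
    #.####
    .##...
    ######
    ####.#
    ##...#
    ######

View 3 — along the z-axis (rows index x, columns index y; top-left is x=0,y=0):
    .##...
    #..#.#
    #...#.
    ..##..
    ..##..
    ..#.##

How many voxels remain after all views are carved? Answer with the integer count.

before carving: 216 voxels (6×6×6)
step 1: project along x, AND mask (22/36) → |grid| = 132
step 2: project along y, AND mask (27/36) → |grid| = 100
step 3: project along z, AND mask (14/36) → |grid| = 40

remaining voxels: 40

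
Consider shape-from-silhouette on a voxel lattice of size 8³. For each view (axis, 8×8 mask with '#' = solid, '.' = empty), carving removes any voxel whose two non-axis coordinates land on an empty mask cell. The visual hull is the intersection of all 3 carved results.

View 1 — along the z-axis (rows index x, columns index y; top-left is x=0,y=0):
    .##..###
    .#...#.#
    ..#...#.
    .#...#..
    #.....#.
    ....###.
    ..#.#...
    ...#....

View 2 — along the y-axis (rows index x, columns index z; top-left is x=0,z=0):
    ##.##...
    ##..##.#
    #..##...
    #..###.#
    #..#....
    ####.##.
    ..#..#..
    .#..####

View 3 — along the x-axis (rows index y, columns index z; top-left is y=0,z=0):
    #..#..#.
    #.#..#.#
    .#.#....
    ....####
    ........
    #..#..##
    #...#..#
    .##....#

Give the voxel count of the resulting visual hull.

before carving: 512 voxels (8×8×8)
V1 z: intersect with XY mask (20 set) -- 160 left
V2 y: intersect with XZ mask (32 set) -- 82 left
V3 x: intersect with YZ mask (23 set) -- 35 left

voxel count = 35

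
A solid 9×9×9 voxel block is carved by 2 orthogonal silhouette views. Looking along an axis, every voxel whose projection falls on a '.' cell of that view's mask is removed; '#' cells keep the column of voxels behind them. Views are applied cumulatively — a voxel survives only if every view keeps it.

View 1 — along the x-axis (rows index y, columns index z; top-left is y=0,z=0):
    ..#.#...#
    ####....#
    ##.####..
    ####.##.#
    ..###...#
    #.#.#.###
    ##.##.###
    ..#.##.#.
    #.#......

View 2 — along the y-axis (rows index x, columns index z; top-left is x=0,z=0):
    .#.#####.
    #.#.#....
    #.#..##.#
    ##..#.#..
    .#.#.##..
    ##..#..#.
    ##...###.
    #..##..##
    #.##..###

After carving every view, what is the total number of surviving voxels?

initial block: 9^3 = 729
  1. axis=0 (YZ plane), |mask|=44  ⇒  voxels=396
  2. axis=1 (XZ plane), |mask|=42  ⇒  voxels=202

|visual hull| = 202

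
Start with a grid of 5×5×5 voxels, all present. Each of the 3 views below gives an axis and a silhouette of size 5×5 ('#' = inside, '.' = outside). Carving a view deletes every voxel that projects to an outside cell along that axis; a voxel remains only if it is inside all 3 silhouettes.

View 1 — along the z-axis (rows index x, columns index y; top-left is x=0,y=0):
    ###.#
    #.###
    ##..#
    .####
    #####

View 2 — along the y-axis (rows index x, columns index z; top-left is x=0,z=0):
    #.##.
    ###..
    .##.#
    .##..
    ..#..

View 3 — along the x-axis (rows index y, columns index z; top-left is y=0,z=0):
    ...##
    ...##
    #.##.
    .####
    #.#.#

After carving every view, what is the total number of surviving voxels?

before carving: 125 voxels (5×5×5)
after view 1 [z-axis, 20 of 25 cells solid] → remaining = 100
after view 2 [y-axis, 12 of 25 cells solid] → remaining = 46
after view 3 [x-axis, 14 of 25 cells solid] → remaining = 24

voxel count = 24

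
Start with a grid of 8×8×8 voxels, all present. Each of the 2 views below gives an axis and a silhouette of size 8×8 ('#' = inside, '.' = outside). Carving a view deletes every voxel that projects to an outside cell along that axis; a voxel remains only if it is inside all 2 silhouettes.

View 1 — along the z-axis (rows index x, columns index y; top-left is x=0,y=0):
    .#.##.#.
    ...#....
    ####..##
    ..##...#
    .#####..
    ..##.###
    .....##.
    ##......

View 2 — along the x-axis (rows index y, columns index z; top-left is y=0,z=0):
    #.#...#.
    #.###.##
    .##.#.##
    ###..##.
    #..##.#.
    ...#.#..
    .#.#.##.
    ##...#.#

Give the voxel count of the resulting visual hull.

|visual hull| = 122

full grid |V| = 512
V1 z: intersect with XY mask (28 set) -- 224 left
V2 x: intersect with YZ mask (33 set) -- 122 left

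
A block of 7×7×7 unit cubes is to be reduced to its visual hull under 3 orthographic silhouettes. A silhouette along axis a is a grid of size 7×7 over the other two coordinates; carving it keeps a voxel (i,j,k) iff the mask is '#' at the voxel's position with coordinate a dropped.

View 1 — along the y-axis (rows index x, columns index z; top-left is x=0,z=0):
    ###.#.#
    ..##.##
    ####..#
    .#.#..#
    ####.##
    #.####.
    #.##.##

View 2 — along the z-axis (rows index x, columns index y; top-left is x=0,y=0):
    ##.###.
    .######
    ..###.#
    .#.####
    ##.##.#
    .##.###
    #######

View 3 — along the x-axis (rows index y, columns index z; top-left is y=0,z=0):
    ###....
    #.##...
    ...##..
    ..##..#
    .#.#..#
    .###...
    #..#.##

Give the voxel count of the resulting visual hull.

|visual hull| = 88

full grid |V| = 343
  1. axis=1 (XZ plane), |mask|=33  ⇒  voxels=231
  2. axis=2 (XY plane), |mask|=37  ⇒  voxels=174
  3. axis=0 (YZ plane), |mask|=21  ⇒  voxels=88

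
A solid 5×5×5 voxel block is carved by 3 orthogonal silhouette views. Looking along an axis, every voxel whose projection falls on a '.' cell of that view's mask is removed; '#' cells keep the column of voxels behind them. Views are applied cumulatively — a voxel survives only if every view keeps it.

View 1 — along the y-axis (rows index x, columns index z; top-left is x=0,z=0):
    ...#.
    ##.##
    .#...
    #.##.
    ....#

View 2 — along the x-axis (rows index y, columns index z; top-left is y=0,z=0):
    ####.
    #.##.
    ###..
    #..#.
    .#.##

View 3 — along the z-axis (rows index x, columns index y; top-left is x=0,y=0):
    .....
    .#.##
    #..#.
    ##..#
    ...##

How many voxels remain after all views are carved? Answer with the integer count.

remaining voxels: 16

full grid |V| = 125
carve view 1 (along y, XZ-mask fill 10/25): 50 voxels remain
carve view 2 (along x, YZ-mask fill 15/25): 31 voxels remain
carve view 3 (along z, XY-mask fill 10/25): 16 voxels remain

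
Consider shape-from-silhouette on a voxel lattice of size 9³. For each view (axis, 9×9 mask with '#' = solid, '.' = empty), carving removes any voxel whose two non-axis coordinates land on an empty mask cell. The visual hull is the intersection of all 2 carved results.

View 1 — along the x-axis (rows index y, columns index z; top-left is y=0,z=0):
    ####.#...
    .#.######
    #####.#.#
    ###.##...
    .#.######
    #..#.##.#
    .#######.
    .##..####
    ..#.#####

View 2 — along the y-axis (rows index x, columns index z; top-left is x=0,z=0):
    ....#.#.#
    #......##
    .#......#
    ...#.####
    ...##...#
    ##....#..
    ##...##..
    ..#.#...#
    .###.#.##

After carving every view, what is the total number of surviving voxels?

initial block: 9^3 = 729
step 1: project along x, AND mask (55/81) → |grid| = 495
step 2: project along y, AND mask (32/81) → |grid| = 197

197 voxels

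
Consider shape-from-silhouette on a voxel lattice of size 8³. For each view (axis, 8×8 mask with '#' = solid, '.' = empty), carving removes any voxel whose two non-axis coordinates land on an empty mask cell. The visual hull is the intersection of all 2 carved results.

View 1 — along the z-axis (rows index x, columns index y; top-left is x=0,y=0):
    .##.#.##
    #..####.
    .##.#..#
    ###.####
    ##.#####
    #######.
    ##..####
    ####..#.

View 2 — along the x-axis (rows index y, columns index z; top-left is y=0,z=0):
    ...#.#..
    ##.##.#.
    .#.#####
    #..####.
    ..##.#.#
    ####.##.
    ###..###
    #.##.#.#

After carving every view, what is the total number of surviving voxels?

full grid |V| = 512
carve view 1 (along z, XY-mask fill 46/64): 368 voxels remain
carve view 2 (along x, YZ-mask fill 39/64): 222 voxels remain

remaining voxels: 222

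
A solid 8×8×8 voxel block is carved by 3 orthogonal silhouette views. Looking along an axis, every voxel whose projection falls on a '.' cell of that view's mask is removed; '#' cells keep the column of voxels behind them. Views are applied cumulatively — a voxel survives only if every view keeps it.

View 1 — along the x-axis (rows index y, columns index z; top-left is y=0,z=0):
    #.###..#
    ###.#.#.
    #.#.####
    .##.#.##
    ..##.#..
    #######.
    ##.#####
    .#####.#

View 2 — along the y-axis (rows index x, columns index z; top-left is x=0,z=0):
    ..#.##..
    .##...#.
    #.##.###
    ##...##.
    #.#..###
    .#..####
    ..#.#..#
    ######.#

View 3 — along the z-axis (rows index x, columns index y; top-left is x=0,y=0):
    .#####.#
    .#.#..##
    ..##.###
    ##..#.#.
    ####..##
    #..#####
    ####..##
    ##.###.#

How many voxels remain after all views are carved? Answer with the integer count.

before carving: 512 voxels (8×8×8)
[1] x-view keeps 44 columns → grid now 352
[2] y-view keeps 36 columns → grid now 200
[3] z-view keeps 43 columns → grid now 141

voxel count = 141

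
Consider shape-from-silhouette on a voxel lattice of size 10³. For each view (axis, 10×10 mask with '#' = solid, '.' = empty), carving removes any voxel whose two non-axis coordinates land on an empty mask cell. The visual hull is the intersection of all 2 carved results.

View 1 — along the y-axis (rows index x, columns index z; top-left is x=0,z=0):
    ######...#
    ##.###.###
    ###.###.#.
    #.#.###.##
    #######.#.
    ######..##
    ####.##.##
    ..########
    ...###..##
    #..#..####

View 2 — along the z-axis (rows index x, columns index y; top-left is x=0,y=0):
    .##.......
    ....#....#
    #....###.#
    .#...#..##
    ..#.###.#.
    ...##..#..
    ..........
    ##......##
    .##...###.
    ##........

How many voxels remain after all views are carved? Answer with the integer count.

226 voxels

start: 10×10×10 = 1000 voxels
after view 1 [y-axis, 72 of 100 cells solid] → remaining = 720
after view 2 [z-axis, 32 of 100 cells solid] → remaining = 226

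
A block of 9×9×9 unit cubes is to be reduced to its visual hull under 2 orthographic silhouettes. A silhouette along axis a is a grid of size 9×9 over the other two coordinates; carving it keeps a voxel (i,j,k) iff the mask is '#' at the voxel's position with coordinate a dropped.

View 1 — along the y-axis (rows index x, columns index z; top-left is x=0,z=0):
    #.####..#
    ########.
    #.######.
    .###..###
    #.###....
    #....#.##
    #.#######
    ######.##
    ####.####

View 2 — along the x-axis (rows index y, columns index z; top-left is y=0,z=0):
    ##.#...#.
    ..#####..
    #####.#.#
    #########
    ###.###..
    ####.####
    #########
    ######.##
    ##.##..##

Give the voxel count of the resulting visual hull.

408 voxels

before carving: 729 voxels (9×9×9)
step 1: project along y, AND mask (59/81) → |grid| = 531
step 2: project along x, AND mask (62/81) → |grid| = 408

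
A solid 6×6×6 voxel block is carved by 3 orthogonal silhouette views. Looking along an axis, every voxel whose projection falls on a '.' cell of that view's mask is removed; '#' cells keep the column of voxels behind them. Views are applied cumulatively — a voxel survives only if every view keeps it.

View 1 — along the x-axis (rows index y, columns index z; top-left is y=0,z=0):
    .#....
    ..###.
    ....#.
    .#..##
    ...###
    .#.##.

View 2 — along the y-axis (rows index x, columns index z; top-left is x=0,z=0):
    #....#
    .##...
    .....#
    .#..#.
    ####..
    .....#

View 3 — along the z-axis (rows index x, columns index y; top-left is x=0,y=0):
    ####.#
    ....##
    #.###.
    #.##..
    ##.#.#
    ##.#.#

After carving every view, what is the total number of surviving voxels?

start: 6×6×6 = 216 voxels
  1. axis=0 (YZ plane), |mask|=14  ⇒  voxels=84
  2. axis=1 (XZ plane), |mask|=12  ⇒  voxels=25
  3. axis=2 (XY plane), |mask|=22  ⇒  voxels=15

remaining voxels: 15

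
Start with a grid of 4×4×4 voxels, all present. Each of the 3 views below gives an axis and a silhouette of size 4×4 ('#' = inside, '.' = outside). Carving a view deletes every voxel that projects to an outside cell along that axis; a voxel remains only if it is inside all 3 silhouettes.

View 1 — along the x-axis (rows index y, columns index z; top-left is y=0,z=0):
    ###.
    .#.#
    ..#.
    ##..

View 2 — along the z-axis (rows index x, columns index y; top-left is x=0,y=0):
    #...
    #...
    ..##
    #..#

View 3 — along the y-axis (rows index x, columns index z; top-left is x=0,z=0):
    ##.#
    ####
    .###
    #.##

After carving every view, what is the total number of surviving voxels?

initial block: 4^3 = 64
[1] x-view keeps 8 columns → grid now 32
[2] z-view keeps 6 columns → grid now 14
[3] y-view keeps 13 columns → grid now 10

10 voxels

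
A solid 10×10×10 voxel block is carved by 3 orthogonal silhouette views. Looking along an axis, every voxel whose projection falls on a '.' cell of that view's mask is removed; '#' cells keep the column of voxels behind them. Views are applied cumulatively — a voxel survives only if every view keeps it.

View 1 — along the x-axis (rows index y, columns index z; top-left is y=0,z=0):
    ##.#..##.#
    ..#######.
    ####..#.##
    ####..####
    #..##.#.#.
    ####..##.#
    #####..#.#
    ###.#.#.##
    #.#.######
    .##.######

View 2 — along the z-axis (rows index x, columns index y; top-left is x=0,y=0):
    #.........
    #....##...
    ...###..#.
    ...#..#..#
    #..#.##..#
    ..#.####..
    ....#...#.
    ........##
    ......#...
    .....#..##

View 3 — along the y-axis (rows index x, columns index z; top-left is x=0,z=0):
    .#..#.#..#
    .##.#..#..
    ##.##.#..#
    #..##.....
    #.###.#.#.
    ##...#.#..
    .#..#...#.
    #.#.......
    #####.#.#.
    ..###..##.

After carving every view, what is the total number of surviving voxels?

initial block: 10^3 = 1000
  1. axis=0 (YZ plane), |mask|=70  ⇒  voxels=700
  2. axis=2 (XY plane), |mask|=29  ⇒  voxels=205
  3. axis=1 (XZ plane), |mask|=44  ⇒  voxels=90

90 voxels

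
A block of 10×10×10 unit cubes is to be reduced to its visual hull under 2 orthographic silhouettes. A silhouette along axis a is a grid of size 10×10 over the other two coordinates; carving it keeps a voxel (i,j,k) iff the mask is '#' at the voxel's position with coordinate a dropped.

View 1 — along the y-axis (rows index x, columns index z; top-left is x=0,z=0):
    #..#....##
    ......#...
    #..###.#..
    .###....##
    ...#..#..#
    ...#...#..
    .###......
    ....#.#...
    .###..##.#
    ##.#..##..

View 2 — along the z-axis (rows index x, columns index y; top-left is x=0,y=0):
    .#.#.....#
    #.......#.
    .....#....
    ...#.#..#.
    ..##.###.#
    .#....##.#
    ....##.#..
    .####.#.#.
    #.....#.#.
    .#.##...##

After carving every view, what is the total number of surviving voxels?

initial block: 10^3 = 1000
step 1: project along y, AND mask (36/100) → |grid| = 360
step 2: project along z, AND mask (36/100) → |grid| = 124

124 voxels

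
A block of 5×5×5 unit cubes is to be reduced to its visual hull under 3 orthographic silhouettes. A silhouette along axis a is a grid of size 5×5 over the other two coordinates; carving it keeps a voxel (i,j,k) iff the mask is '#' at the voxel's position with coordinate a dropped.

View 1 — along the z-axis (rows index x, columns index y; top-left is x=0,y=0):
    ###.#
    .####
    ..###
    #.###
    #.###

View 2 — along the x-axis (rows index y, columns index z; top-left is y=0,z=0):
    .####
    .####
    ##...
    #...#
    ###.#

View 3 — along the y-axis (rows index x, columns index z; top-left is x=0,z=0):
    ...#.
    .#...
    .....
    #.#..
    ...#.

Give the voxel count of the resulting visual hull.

remaining voxels: 11

before carving: 125 voxels (5×5×5)
after view 1 [z-axis, 19 of 25 cells solid] → remaining = 95
after view 2 [x-axis, 16 of 25 cells solid] → remaining = 58
after view 3 [y-axis, 5 of 25 cells solid] → remaining = 11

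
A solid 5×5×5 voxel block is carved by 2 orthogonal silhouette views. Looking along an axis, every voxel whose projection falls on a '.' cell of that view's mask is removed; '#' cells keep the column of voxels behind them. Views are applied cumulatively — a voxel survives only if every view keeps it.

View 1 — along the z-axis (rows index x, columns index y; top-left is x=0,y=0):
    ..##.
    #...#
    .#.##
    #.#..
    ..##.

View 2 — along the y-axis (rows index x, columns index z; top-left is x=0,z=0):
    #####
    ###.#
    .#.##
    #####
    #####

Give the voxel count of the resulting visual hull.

47 voxels

start: 5×5×5 = 125 voxels
[1] z-view keeps 11 columns → grid now 55
[2] y-view keeps 22 columns → grid now 47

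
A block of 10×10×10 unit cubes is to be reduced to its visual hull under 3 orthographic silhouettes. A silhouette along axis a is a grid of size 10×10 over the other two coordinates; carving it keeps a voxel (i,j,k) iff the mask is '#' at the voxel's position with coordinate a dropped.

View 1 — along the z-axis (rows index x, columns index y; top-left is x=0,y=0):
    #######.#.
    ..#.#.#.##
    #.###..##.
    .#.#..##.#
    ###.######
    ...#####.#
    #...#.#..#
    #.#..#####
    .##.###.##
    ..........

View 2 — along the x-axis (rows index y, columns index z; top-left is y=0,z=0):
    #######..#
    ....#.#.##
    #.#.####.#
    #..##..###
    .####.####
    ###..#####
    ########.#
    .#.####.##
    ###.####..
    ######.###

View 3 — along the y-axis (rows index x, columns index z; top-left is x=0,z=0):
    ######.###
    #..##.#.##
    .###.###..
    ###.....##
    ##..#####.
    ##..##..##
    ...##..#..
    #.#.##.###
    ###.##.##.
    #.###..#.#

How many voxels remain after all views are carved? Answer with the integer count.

voxel count = 277

full grid |V| = 1000
[1] z-view keeps 57 columns → grid now 570
[2] x-view keeps 73 columns → grid now 430
[3] y-view keeps 62 columns → grid now 277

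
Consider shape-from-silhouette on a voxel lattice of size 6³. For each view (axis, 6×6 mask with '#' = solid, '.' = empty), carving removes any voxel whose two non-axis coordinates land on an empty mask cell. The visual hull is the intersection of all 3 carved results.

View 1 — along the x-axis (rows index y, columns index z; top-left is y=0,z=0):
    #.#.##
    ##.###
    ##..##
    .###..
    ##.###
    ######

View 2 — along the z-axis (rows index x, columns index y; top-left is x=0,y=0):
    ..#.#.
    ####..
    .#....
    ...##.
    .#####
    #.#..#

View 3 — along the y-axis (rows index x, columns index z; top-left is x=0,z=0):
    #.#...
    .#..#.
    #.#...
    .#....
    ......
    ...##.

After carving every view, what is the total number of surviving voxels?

start: 6×6×6 = 216 voxels
after view 1 [x-axis, 27 of 36 cells solid] → remaining = 162
after view 2 [z-axis, 17 of 36 cells solid] → remaining = 75
after view 3 [y-axis, 9 of 36 cells solid] → remaining = 15

voxel count = 15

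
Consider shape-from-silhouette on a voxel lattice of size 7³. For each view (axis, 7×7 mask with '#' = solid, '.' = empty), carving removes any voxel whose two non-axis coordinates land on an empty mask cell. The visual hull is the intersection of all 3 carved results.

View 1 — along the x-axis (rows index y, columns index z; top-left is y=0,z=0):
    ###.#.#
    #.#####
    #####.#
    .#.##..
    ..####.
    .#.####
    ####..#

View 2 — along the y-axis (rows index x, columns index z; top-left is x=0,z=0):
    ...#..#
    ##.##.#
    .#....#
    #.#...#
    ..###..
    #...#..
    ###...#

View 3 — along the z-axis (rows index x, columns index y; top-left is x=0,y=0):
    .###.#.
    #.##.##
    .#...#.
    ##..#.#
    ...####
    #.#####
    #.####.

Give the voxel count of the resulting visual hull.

remaining voxels: 69

initial block: 7^3 = 343
after view 1 [x-axis, 34 of 49 cells solid] → remaining = 238
after view 2 [y-axis, 21 of 49 cells solid] → remaining = 107
after view 3 [z-axis, 30 of 49 cells solid] → remaining = 69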